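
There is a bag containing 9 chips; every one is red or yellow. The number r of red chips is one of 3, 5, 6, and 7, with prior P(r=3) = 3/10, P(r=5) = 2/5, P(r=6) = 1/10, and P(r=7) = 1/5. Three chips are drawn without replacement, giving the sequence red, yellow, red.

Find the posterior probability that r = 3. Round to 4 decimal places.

For each hypothesis, P(data | H) works out to: P(data | r = 3) = (3/9)(6/8)(2/7) = 1/14; P(data | r = 5) = (5/9)(4/8)(4/7) = 10/63; P(data | r = 6) = (6/9)(3/8)(5/7) = 5/28; P(data | r = 7) = (7/9)(2/8)(6/7) = 1/6.
Multiplying each by its prior: 3/10 · 1/14 = 3/140, 2/5 · 10/63 = 4/63, 1/10 · 5/28 = 1/56, 1/5 · 1/6 = 1/30; summing to 49/360.
Therefore the posterior P(r = 3 | data) = (3/140) / (49/360) = 54/343.

0.1574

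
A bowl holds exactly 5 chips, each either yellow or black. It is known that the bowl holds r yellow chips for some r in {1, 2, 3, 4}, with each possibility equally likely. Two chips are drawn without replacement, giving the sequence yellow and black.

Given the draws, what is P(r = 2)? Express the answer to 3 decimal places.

0.300

Compute the likelihood of the observed sequence for each case: P(data | r = 1) = (1/5)(4/4) = 1/5; P(data | r = 2) = (2/5)(3/4) = 3/10; P(data | r = 3) = (3/5)(2/4) = 3/10; P(data | r = 4) = (4/5)(1/4) = 1/5.
Multiplying each by its prior: 1/4 · 1/5 = 1/20, 1/4 · 3/10 = 3/40, 1/4 · 3/10 = 3/40, 1/4 · 1/5 = 1/20; these sum to 1/4.
So P(r = 2 | data) = (3/40) / (1/4) = 3/10.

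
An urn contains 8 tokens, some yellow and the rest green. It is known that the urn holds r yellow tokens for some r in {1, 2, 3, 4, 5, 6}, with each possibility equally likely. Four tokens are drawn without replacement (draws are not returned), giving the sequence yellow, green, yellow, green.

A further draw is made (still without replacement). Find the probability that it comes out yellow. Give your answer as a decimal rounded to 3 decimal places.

0.500

For each hypothesis, P(data | H) works out to: P(data | r = 1) = (1/8)(7/7)(0/6) = 0; P(data | r = 2) = (2/8)(6/7)(1/6)(5/5) = 1/28; P(data | r = 3) = (3/8)(5/7)(2/6)(4/5) = 1/14; P(data | r = 4) = (4/8)(4/7)(3/6)(3/5) = 3/35; P(data | r = 5) = (5/8)(3/7)(4/6)(2/5) = 1/14; P(data | r = 6) = (6/8)(2/7)(5/6)(1/5) = 1/28.
Weighting by the prior gives 1/6 · 0 = 0, 1/6 · 1/28 = 1/168, 1/6 · 1/14 = 1/84, 1/6 · 3/35 = 1/70, 1/6 · 1/14 = 1/84, 1/6 · 1/28 = 1/168; with total 1/20.
Dividing through by the total gives posterior P(r = 1 | data) = 0, P(r = 2 | data) = 5/42, P(r = 3 | data) = 5/21, P(r = 4 | data) = 2/7, P(r = 5 | data) = 5/21, P(r = 6 | data) = 5/42.
So P(yellow next | data) = Σ P(yellow next | H) P(H | data) = (0)(5/42) + (1/4)(5/21) + (1/2)(2/7) + (3/4)(5/21) + (1)(5/42) = 1/2.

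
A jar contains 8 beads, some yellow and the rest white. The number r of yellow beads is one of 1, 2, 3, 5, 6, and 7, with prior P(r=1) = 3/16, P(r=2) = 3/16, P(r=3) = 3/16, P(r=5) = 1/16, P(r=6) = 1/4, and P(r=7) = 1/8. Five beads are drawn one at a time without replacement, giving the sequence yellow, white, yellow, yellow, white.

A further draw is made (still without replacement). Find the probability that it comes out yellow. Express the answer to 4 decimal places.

The likelihood of the observed sequence under each hypothesis: P(data | r = 1) = (1/8)(7/7)(0/6) = 0; P(data | r = 2) = (2/8)(6/7)(1/6)(0/5) = 0; P(data | r = 3) = (3/8)(5/7)(2/6)(1/5)(4/4) = 1/56; P(data | r = 5) = (5/8)(3/7)(4/6)(3/5)(2/4) = 3/56; P(data | r = 6) = (6/8)(2/7)(5/6)(4/5)(1/4) = 1/28; P(data | r = 7) = (7/8)(1/7)(6/6)(5/5)(0/4) = 0.
The prior-weighted likelihoods are 3/16 · 0 = 0, 3/16 · 0 = 0, 3/16 · 1/56 = 3/896, 1/16 · 3/56 = 3/896, 1/4 · 1/28 = 1/112, 1/8 · 0 = 0; with total 1/64.
Dividing through by the total gives posterior P(r = 1 | data) = 0, P(r = 2 | data) = 0, P(r = 3 | data) = 3/14, P(r = 5 | data) = 3/14, P(r = 6 | data) = 4/7, P(r = 7 | data) = 0.
So P(yellow next | data) = Σ P(yellow next | H) P(H | data) = (0)(3/14) + (2/3)(3/14) + (1)(4/7) = 5/7.

0.7143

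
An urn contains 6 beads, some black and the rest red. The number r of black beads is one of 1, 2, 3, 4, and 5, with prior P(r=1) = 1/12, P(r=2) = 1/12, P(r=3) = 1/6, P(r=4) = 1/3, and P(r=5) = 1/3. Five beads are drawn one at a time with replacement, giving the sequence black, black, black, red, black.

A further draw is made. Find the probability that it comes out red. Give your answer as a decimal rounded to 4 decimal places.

0.2722

For each hypothesis, P(data | H) works out to: P(data | r = 1) = (1/6)(1/6)(1/6)(5/6)(1/6) = 0.000643; P(data | r = 2) = (2/6)(2/6)(2/6)(4/6)(2/6) = 0.0082305; P(data | r = 3) = (3/6)(3/6)(3/6)(3/6)(3/6) = 0.03125; P(data | r = 4) = (4/6)(4/6)(4/6)(2/6)(4/6) = 0.065844; P(data | r = 5) = (5/6)(5/6)(5/6)(1/6)(5/6) = 0.080376.
Multiplying each by its prior: 1/12 · 0.000643 = 5.3584e-05, 1/12 · 0.0082305 = 0.00068587, 1/6 · 0.03125 = 0.0052083, 1/3 · 0.065844 = 0.021948, 1/3 · 0.080376 = 0.026792; summing to 0.054688.
The posterior is then P(r = 1 | data) = 0.00097982, P(r = 2 | data) = 0.012542, P(r = 3 | data) = 0.095238, P(r = 4 | data) = 0.40133, P(r = 5 | data) = 0.48991.
Averaging over the posterior, P(red next | data) = (5/6)(0.00097982) + (2/3)(0.012542) + (1/2)(0.095238) + (1/3)(0.40133) + (1/6)(0.48991) = 0.27223.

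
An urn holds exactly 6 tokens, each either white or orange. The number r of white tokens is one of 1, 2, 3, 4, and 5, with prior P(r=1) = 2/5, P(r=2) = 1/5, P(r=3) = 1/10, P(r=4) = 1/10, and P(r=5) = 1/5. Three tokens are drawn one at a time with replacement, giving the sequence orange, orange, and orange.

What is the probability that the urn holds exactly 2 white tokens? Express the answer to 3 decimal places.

0.192

Under each hypothesis, the probability of the observed sequence is: P(data | r = 1) = (5/6)(5/6)(5/6) = 0.5787; P(data | r = 2) = (4/6)(4/6)(4/6) = 0.2963; P(data | r = 3) = (3/6)(3/6)(3/6) = 0.125; P(data | r = 4) = (2/6)(2/6)(2/6) = 0.037037; P(data | r = 5) = (1/6)(1/6)(1/6) = 0.0046296.
Multiplying each by its prior: 2/5 · 0.5787 = 0.23148, 1/5 · 0.2963 = 0.059259, 1/10 · 0.125 = 0.0125, 1/10 · 0.037037 = 0.0037037, 1/5 · 0.0046296 = 0.00092593; these sum to 0.30787.
Hence P(r = 2 | data) = (0.059259) / (0.30787) = 0.19248.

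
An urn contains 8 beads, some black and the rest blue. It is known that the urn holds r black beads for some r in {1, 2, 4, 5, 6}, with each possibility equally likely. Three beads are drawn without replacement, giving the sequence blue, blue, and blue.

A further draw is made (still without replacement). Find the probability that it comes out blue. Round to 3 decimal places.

The likelihood of the observed sequence under each hypothesis: P(data | r = 1) = (7/8)(6/7)(5/6) = 5/8; P(data | r = 2) = (6/8)(5/7)(4/6) = 5/14; P(data | r = 4) = (4/8)(3/7)(2/6) = 1/14; P(data | r = 5) = (3/8)(2/7)(1/6) = 1/56; P(data | r = 6) = (2/8)(1/7)(0/6) = 0.
Weighting by the prior gives 1/5 · 5/8 = 1/8, 1/5 · 5/14 = 1/14, 1/5 · 1/14 = 1/70, 1/5 · 1/56 = 1/280, 1/5 · 0 = 0; these sum to 3/14.
Normalising, the posterior is P(r = 1 | data) = 7/12, P(r = 2 | data) = 1/3, P(r = 4 | data) = 1/15, P(r = 5 | data) = 1/60, P(r = 6 | data) = 0.
Averaging over the posterior, P(blue next | data) = (4/5)(7/12) + (3/5)(1/3) + (1/5)(1/15) + (0)(1/60) = 17/25.

0.680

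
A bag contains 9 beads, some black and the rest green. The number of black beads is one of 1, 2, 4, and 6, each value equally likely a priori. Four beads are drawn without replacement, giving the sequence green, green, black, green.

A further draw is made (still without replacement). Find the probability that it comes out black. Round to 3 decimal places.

0.256

Compute the likelihood of the observed sequence for each case: P(data | r = 1) = (8/9)(7/8)(1/7)(6/6) = 1/9; P(data | r = 2) = (7/9)(6/8)(2/7)(5/6) = 5/36; P(data | r = 4) = (5/9)(4/8)(4/7)(3/6) = 5/63; P(data | r = 6) = (3/9)(2/8)(6/7)(1/6) = 1/84.
Weighting by the prior gives 1/4 · 1/9 = 1/36, 1/4 · 5/36 = 5/144, 1/4 · 5/63 = 5/252, 1/4 · 1/84 = 1/336; these sum to 43/504.
Normalising, the posterior is P(r = 1 | data) = 14/43, P(r = 2 | data) = 35/86, P(r = 4 | data) = 10/43, P(r = 6 | data) = 3/86.
So P(black next | data) = Σ P(black next | H) P(H | data) = (0)(14/43) + (1/5)(35/86) + (3/5)(10/43) + (1)(3/86) = 11/43.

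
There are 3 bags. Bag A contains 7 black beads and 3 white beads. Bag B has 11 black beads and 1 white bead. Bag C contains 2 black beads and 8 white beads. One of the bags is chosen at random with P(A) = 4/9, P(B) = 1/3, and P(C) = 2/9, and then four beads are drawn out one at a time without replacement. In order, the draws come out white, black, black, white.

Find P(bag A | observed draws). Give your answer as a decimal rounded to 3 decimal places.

Compute the likelihood of the observed sequence for each case: P(data | bag A) = (3/10)(7/9)(6/8)(2/7) = 1/20; P(data | bag B) = (1/12)(11/11)(10/10)(0/9) = 0; P(data | bag C) = (8/10)(2/9)(1/8)(7/7) = 1/45.
Weighting by the prior gives 4/9 · 1/20 = 1/45, 1/3 · 0 = 0, 2/9 · 1/45 = 2/405; summing to 11/405.
So P(bag A | data) = (1/45) / (11/405) = 9/11.

0.818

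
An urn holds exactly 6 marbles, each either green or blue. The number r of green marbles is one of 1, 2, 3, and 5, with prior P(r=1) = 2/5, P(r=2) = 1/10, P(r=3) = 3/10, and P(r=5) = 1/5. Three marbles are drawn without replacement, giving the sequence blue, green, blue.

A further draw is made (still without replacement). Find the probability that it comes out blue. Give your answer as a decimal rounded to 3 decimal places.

The likelihood of the observed sequence under each hypothesis: P(data | r = 1) = (5/6)(1/5)(4/4) = 1/6; P(data | r = 2) = (4/6)(2/5)(3/4) = 1/5; P(data | r = 3) = (3/6)(3/5)(2/4) = 3/20; P(data | r = 5) = (1/6)(5/5)(0/4) = 0.
Weighting by the prior gives 2/5 · 1/6 = 1/15, 1/10 · 1/5 = 1/50, 3/10 · 3/20 = 9/200, 1/5 · 0 = 0; summing to 79/600.
Dividing through by the total gives posterior P(r = 1 | data) = 40/79, P(r = 2 | data) = 12/79, P(r = 3 | data) = 27/79, P(r = 5 | data) = 0.
The predictive probability is P(blue next | data) = (1)(40/79) + (2/3)(12/79) + (1/3)(27/79) = 57/79.

0.722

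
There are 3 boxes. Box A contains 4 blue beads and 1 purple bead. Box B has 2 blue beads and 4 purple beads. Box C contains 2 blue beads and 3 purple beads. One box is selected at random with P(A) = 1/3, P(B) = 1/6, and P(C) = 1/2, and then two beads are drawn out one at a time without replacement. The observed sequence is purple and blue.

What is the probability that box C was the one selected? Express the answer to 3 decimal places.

0.574

Under each hypothesis, the probability of the observed sequence is: P(data | box A) = (1/5)(4/4) = 1/5; P(data | box B) = (4/6)(2/5) = 4/15; P(data | box C) = (3/5)(2/4) = 3/10.
Multiplying each by its prior: 1/3 · 1/5 = 1/15, 1/6 · 4/15 = 2/45, 1/2 · 3/10 = 3/20; with total 47/180.
Therefore the posterior P(box C | data) = (3/20) / (47/180) = 27/47.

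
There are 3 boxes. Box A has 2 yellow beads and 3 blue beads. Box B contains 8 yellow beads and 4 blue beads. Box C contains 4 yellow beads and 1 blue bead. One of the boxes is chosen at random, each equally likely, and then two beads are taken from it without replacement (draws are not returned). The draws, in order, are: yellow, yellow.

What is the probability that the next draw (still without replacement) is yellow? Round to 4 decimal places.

0.5822

The likelihood of the observed sequence under each hypothesis: P(data | box A) = (2/5)(1/4) = 1/10; P(data | box B) = (8/12)(7/11) = 14/33; P(data | box C) = (4/5)(3/4) = 3/5.
Multiplying each by its prior: 1/3 · 1/10 = 1/30, 1/3 · 14/33 = 14/99, 1/3 · 3/5 = 1/5; with total 371/990.
Normalising, the posterior is P(box A | data) = 33/371, P(box B | data) = 20/53, P(box C | data) = 198/371.
Averaging over the posterior, P(yellow next | data) = (0)(33/371) + (3/5)(20/53) + (2/3)(198/371) = 216/371.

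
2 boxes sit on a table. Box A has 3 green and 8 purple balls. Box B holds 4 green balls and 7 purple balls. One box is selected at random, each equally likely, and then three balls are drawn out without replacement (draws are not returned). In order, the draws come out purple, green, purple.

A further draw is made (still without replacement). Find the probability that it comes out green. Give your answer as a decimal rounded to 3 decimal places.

0.313

The likelihood of the observed sequence under each hypothesis: P(data | box A) = (8/11)(3/10)(7/9) = 28/165; P(data | box B) = (7/11)(4/10)(6/9) = 28/165.
Weighting by the prior gives 1/2 · 28/165 = 14/165, 1/2 · 28/165 = 14/165; these sum to 28/165.
The posterior is then P(box A | data) = 1/2, P(box B | data) = 1/2.
Averaging over the posterior, P(green next | data) = (1/4)(1/2) + (3/8)(1/2) = 5/16.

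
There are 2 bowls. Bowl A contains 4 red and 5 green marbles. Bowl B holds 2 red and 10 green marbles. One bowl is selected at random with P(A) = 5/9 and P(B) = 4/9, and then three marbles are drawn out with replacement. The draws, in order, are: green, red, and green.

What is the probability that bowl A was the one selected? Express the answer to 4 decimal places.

The likelihood of the observed sequence under each hypothesis: P(data | bowl A) = (5/9)(4/9)(5/9) = 0.13717; P(data | bowl B) = (10/12)(2/12)(10/12) = 0.11574.
Weighting by the prior gives 5/9 · 0.13717 = 0.076208, 4/9 · 0.11574 = 0.05144; these sum to 0.12765.
So P(bowl A | data) = (0.076208) / (0.12765) = 0.59701.

0.5970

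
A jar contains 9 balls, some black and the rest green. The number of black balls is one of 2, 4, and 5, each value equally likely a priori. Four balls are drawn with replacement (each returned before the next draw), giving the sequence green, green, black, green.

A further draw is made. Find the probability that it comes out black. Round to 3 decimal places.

0.367

Under each hypothesis, the probability of the observed sequence is: P(data | r = 2) = (7/9)(7/9)(2/9)(7/9) = 0.10456; P(data | r = 4) = (5/9)(5/9)(4/9)(5/9) = 0.076208; P(data | r = 5) = (4/9)(4/9)(5/9)(4/9) = 0.048773.
Multiplying each by its prior: 1/3 · 0.10456 = 0.034852, 1/3 · 0.076208 = 0.025403, 1/3 · 0.048773 = 0.016258; summing to 0.076513.
Normalising, the posterior is P(r = 2 | data) = 0.45551, P(r = 4 | data) = 0.33201, P(r = 5 | data) = 0.21248.
Averaging over the posterior, P(black next | data) = (2/9)(0.45551) + (4/9)(0.33201) + (5/9)(0.21248) = 0.36683.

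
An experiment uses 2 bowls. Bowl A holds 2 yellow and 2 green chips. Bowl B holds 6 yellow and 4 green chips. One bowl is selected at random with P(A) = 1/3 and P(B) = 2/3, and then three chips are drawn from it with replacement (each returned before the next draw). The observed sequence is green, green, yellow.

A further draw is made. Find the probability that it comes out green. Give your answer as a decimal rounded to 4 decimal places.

For each hypothesis, P(data | H) works out to: P(data | bowl A) = (2/4)(2/4)(2/4) = 0.125; P(data | bowl B) = (4/10)(4/10)(6/10) = 0.096.
Weighting by the prior gives 1/3 · 0.125 = 0.041667, 2/3 · 0.096 = 0.064; with total 0.10567.
The posterior is then P(bowl A | data) = 0.39432, P(bowl B | data) = 0.60568.
So P(green next | data) = Σ P(green next | H) P(H | data) = (1/2)(0.39432) + (2/5)(0.60568) = 0.43943.

0.4394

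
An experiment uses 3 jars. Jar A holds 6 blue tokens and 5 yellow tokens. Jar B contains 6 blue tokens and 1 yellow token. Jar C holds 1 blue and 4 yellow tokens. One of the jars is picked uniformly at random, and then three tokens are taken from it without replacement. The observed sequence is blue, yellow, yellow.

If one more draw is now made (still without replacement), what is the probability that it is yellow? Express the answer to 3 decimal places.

The likelihood of the observed sequence under each hypothesis: P(data | jar A) = (6/11)(5/10)(4/9) = 4/33; P(data | jar B) = (6/7)(1/6)(0/5) = 0; P(data | jar C) = (1/5)(4/4)(3/3) = 1/5.
Multiplying each by its prior: 1/3 · 4/33 = 4/99, 1/3 · 0 = 0, 1/3 · 1/5 = 1/15; summing to 53/495.
Dividing through by the total gives posterior P(jar A | data) = 20/53, P(jar B | data) = 0, P(jar C | data) = 33/53.
The predictive probability is P(yellow next | data) = (3/8)(20/53) + (1)(33/53) = 81/106.

0.764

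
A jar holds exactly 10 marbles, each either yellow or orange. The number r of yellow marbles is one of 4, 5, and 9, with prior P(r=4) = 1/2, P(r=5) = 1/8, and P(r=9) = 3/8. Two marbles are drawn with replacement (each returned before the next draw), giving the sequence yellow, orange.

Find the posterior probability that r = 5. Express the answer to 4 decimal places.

Compute the likelihood of the observed sequence for each case: P(data | r = 4) = (4/10)(6/10) = 6/25; P(data | r = 5) = (5/10)(5/10) = 1/4; P(data | r = 9) = (9/10)(1/10) = 9/100.
The prior-weighted likelihoods are 1/2 · 6/25 = 3/25, 1/8 · 1/4 = 1/32, 3/8 · 9/100 = 27/800; summing to 37/200.
By Bayes' rule, P(r = 5 | data) = (1/32) / (37/200) = 25/148.

0.1689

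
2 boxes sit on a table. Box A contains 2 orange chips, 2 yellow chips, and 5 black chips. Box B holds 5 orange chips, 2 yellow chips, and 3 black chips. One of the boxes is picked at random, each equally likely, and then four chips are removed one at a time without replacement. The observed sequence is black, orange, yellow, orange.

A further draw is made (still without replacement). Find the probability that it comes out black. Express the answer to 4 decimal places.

0.4348

Compute the likelihood of the observed sequence for each case: P(data | box A) = (5/9)(2/8)(2/7)(1/6) = 0.0066138; P(data | box B) = (3/10)(5/9)(2/8)(4/7) = 0.02381.
The prior-weighted likelihoods are 1/2 · 0.0066138 = 0.0033069, 1/2 · 0.02381 = 0.011905; these sum to 0.015212.
Dividing through by the total gives posterior P(box A | data) = 0.21739, P(box B | data) = 0.78261.
The predictive probability is P(black next | data) = (4/5)(0.21739) + (1/3)(0.78261) = 0.43478.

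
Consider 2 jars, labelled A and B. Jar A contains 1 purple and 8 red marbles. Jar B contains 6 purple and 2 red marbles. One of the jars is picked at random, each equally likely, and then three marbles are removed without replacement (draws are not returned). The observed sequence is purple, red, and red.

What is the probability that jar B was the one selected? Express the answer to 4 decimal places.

Compute the likelihood of the observed sequence for each case: P(data | jar A) = (1/9)(8/8)(7/7) = 1/9; P(data | jar B) = (6/8)(2/7)(1/6) = 1/28.
Weighting by the prior gives 1/2 · 1/9 = 1/18, 1/2 · 1/28 = 1/56; with total 37/504.
Hence P(jar B | data) = (1/56) / (37/504) = 9/37.

0.2432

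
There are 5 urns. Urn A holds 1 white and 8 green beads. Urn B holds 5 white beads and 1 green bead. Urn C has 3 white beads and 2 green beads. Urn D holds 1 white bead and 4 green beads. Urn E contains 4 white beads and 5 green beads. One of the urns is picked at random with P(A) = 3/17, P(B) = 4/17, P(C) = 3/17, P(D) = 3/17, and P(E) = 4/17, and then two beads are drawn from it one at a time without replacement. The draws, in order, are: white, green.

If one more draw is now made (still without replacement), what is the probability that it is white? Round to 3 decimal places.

0.483

The likelihood of the observed sequence under each hypothesis: P(data | urn A) = (1/9)(8/8) = 1/9; P(data | urn B) = (5/6)(1/5) = 1/6; P(data | urn C) = (3/5)(2/4) = 3/10; P(data | urn D) = (1/5)(4/4) = 1/5; P(data | urn E) = (4/9)(5/8) = 5/18.
The prior-weighted likelihoods are 3/17 · 1/9 = 1/51, 4/17 · 1/6 = 2/51, 3/17 · 3/10 = 9/170, 3/17 · 1/5 = 3/85, 4/17 · 5/18 = 10/153; summing to 65/306.
Dividing through by the total gives posterior P(urn A | data) = 0.092308, P(urn B | data) = 0.18462, P(urn C | data) = 0.24923, P(urn D | data) = 0.16615, P(urn E | data) = 0.30769.
The predictive probability is P(white next | data) = (0)(0.092308) + (1)(0.18462) + (2/3)(0.24923) + (0)(0.16615) + (3/7)(0.30769) = 0.48264.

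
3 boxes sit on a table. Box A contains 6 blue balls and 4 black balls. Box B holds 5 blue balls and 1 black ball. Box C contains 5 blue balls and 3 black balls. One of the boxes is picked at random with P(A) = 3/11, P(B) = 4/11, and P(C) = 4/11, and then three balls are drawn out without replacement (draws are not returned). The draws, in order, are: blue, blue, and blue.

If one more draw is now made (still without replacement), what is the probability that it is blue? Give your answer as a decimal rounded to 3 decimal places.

0.570

For each hypothesis, P(data | H) works out to: P(data | box A) = (6/10)(5/9)(4/8) = 1/6; P(data | box B) = (5/6)(4/5)(3/4) = 1/2; P(data | box C) = (5/8)(4/7)(3/6) = 5/28.
The prior-weighted likelihoods are 3/11 · 1/6 = 1/22, 4/11 · 1/2 = 2/11, 4/11 · 5/28 = 5/77; these sum to 45/154.
The posterior is then P(box A | data) = 7/45, P(box B | data) = 28/45, P(box C | data) = 2/9.
So P(blue next | data) = Σ P(blue next | H) P(H | data) = (3/7)(7/45) + (2/3)(28/45) + (2/5)(2/9) = 77/135.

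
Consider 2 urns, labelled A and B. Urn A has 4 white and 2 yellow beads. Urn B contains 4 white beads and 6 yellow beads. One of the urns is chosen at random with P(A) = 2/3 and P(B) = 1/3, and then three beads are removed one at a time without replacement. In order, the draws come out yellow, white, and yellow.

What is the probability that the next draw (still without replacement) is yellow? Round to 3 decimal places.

0.317

Compute the likelihood of the observed sequence for each case: P(data | urn A) = (2/6)(4/5)(1/4) = 1/15; P(data | urn B) = (6/10)(4/9)(5/8) = 1/6.
Weighting by the prior gives 2/3 · 1/15 = 2/45, 1/3 · 1/6 = 1/18; summing to 1/10.
Normalising, the posterior is P(urn A | data) = 4/9, P(urn B | data) = 5/9.
The predictive probability is P(yellow next | data) = (0)(4/9) + (4/7)(5/9) = 20/63.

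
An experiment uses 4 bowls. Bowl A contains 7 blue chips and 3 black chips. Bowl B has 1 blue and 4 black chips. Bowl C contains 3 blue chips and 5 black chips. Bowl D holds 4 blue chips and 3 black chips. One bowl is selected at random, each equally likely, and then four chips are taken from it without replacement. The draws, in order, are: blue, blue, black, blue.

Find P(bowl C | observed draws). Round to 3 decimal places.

For each hypothesis, P(data | H) works out to: P(data | bowl A) = (7/10)(6/9)(3/8)(5/7) = 1/8; P(data | bowl B) = (1/5)(0/4) = 0; P(data | bowl C) = (3/8)(2/7)(5/6)(1/5) = 1/56; P(data | bowl D) = (4/7)(3/6)(3/5)(2/4) = 3/35.
Multiplying each by its prior: 1/4 · 1/8 = 1/32, 1/4 · 0 = 0, 1/4 · 1/56 = 1/224, 1/4 · 3/35 = 3/140; summing to 2/35.
By Bayes' rule, P(bowl C | data) = (1/224) / (2/35) = 5/64.

0.078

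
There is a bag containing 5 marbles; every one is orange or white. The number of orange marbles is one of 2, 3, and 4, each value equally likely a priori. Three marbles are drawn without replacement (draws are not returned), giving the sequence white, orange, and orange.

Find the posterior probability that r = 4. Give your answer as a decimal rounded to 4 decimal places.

0.4000

Compute the likelihood of the observed sequence for each case: P(data | r = 2) = (3/5)(2/4)(1/3) = 1/10; P(data | r = 3) = (2/5)(3/4)(2/3) = 1/5; P(data | r = 4) = (1/5)(4/4)(3/3) = 1/5.
Weighting by the prior gives 1/3 · 1/10 = 1/30, 1/3 · 1/5 = 1/15, 1/3 · 1/5 = 1/15; these sum to 1/6.
By Bayes' rule, P(r = 4 | data) = (1/15) / (1/6) = 2/5.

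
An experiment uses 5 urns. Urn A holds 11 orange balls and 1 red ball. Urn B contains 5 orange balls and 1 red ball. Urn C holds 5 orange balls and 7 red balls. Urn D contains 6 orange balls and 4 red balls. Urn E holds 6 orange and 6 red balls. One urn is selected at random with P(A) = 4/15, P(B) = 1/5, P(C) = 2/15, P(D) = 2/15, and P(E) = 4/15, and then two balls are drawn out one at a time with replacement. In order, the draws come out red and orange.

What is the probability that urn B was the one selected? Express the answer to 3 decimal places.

Under each hypothesis, the probability of the observed sequence is: P(data | urn A) = (1/12)(11/12) = 0.076389; P(data | urn B) = (1/6)(5/6) = 0.13889; P(data | urn C) = (7/12)(5/12) = 0.24306; P(data | urn D) = (4/10)(6/10) = 0.24; P(data | urn E) = (6/12)(6/12) = 0.25.
Weighting by the prior gives 4/15 · 0.076389 = 0.02037, 1/5 · 0.13889 = 0.027778, 2/15 · 0.24306 = 0.032407, 2/15 · 0.24 = 0.032, 4/15 · 0.25 = 0.066667; with total 0.17922.
So P(urn B | data) = (0.027778) / (0.17922) = 0.15499.

0.155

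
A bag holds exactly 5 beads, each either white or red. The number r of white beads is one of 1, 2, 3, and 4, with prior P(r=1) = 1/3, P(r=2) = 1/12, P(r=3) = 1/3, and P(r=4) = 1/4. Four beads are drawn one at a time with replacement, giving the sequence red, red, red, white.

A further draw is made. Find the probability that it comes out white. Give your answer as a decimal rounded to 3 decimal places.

0.335

Under each hypothesis, the probability of the observed sequence is: P(data | r = 1) = (4/5)(4/5)(4/5)(1/5) = 0.1024; P(data | r = 2) = (3/5)(3/5)(3/5)(2/5) = 0.0864; P(data | r = 3) = (2/5)(2/5)(2/5)(3/5) = 0.0384; P(data | r = 4) = (1/5)(1/5)(1/5)(4/5) = 0.0064.
Multiplying each by its prior: 1/3 · 0.1024 = 0.034133, 1/12 · 0.0864 = 0.0072, 1/3 · 0.0384 = 0.0128, 1/4 · 0.0064 = 0.0016; summing to 0.055733.
Normalising, the posterior is P(r = 1 | data) = 0.61244, P(r = 2 | data) = 0.12919, P(r = 3 | data) = 0.22967, P(r = 4 | data) = 0.028708.
Averaging over the posterior, P(white next | data) = (1/5)(0.61244) + (2/5)(0.12919) + (3/5)(0.22967) + (4/5)(0.028708) = 0.33493.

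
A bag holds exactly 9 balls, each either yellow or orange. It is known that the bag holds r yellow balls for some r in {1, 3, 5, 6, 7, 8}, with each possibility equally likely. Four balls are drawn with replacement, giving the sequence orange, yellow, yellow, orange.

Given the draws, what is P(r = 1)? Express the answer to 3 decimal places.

0.047

Compute the likelihood of the observed sequence for each case: P(data | r = 1) = (8/9)(1/9)(1/9)(8/9) = 0.0097546; P(data | r = 3) = (6/9)(3/9)(3/9)(6/9) = 0.049383; P(data | r = 5) = (4/9)(5/9)(5/9)(4/9) = 0.060966; P(data | r = 6) = (3/9)(6/9)(6/9)(3/9) = 0.049383; P(data | r = 7) = (2/9)(7/9)(7/9)(2/9) = 0.029873; P(data | r = 8) = (1/9)(8/9)(8/9)(1/9) = 0.0097546.
The prior-weighted likelihoods are 1/6 · 0.0097546 = 0.0016258, 1/6 · 0.049383 = 0.0082305, 1/6 · 0.060966 = 0.010161, 1/6 · 0.049383 = 0.0082305, 1/6 · 0.029873 = 0.0049789, 1/6 · 0.0097546 = 0.0016258; these sum to 0.034852.
So P(r = 1 | data) = (0.0016258) / (0.034852) = 0.046647.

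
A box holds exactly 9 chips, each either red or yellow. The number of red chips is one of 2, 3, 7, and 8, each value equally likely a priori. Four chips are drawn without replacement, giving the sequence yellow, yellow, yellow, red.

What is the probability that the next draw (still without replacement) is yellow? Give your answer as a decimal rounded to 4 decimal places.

0.7077

The likelihood of the observed sequence under each hypothesis: P(data | r = 2) = (7/9)(6/8)(5/7)(2/6) = 0.13889; P(data | r = 3) = (6/9)(5/8)(4/7)(3/6) = 0.11905; P(data | r = 7) = (2/9)(1/8)(0/7) = 0; P(data | r = 8) = (1/9)(0/8) = 0.
Weighting by the prior gives 1/4 · 0.13889 = 0.034722, 1/4 · 0.11905 = 0.029762, 1/4 · 0 = 0, 1/4 · 0 = 0; with total 0.064484.
Normalising, the posterior is P(r = 2 | data) = 0.53846, P(r = 3 | data) = 0.46154, P(r = 7 | data) = 0, P(r = 8 | data) = 0.
The predictive probability is P(yellow next | data) = (4/5)(0.53846) + (3/5)(0.46154) = 0.70769.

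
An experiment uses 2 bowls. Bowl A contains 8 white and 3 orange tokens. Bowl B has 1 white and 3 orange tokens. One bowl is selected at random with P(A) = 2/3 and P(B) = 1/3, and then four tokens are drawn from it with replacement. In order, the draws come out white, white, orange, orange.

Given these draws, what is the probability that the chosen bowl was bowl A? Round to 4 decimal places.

0.6912

Compute the likelihood of the observed sequence for each case: P(data | bowl A) = (8/11)(8/11)(3/11)(3/11) = 0.039342; P(data | bowl B) = (1/4)(1/4)(3/4)(3/4) = 0.035156.
The prior-weighted likelihoods are 2/3 · 0.039342 = 0.026228, 1/3 · 0.035156 = 0.011719; with total 0.037946.
So P(bowl A | data) = (0.026228) / (0.037946) = 0.69118.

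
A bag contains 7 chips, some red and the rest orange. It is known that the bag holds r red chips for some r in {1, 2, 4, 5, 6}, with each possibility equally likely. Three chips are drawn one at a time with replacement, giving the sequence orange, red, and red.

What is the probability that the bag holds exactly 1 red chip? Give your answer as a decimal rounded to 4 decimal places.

Under each hypothesis, the probability of the observed sequence is: P(data | r = 1) = (6/7)(1/7)(1/7) = 0.017493; P(data | r = 2) = (5/7)(2/7)(2/7) = 0.058309; P(data | r = 4) = (3/7)(4/7)(4/7) = 0.13994; P(data | r = 5) = (2/7)(5/7)(5/7) = 0.14577; P(data | r = 6) = (1/7)(6/7)(6/7) = 0.10496.
Multiplying each by its prior: 1/5 · 0.017493 = 0.0034985, 1/5 · 0.058309 = 0.011662, 1/5 · 0.13994 = 0.027988, 1/5 · 0.14577 = 0.029155, 1/5 · 0.10496 = 0.020991; with total 0.093294.
So P(r = 1 | data) = (0.0034985) / (0.093294) = 0.0375.

0.0375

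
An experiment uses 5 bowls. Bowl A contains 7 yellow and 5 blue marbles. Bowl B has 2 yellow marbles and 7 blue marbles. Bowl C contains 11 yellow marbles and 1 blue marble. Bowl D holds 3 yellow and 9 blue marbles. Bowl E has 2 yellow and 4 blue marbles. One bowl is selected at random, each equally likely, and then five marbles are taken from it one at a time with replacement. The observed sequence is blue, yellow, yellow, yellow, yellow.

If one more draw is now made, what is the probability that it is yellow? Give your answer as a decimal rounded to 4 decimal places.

Compute the likelihood of the observed sequence for each case: P(data | bowl A) = (5/12)(7/12)(7/12)(7/12)(7/12) = 0.048245; P(data | bowl B) = (7/9)(2/9)(2/9)(2/9)(2/9) = 0.0018967; P(data | bowl C) = (1/12)(11/12)(11/12)(11/12)(11/12) = 0.058839; P(data | bowl D) = (9/12)(3/12)(3/12)(3/12)(3/12) = 0.0029297; P(data | bowl E) = (4/6)(2/6)(2/6)(2/6)(2/6) = 0.0082305.
Multiplying each by its prior: 1/5 · 0.048245 = 0.0096491, 1/5 · 0.0018967 = 0.00037935, 1/5 · 0.058839 = 0.011768, 1/5 · 0.0029297 = 0.00058594, 1/5 · 0.0082305 = 0.0016461; with total 0.024028.
Normalising, the posterior is P(bowl A | data) = 0.40157, P(bowl B | data) = 0.015788, P(bowl C | data) = 0.48975, P(bowl D | data) = 0.024385, P(bowl E | data) = 0.068507.
The predictive probability is P(yellow next | data) = (7/12)(0.40157) + (2/9)(0.015788) + (11/12)(0.48975) + (1/4)(0.024385) + (1/3)(0.068507) = 0.71563.

0.7156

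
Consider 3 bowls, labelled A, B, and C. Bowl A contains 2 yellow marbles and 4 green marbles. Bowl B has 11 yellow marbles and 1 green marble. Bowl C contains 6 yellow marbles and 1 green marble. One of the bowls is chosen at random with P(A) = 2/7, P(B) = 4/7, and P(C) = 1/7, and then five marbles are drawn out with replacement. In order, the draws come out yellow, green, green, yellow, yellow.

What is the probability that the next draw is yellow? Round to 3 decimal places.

For each hypothesis, P(data | H) works out to: P(data | bowl A) = (2/6)(4/6)(4/6)(2/6)(2/6) = 0.016461; P(data | bowl B) = (11/12)(1/12)(1/12)(11/12)(11/12) = 0.005349; P(data | bowl C) = (6/7)(1/7)(1/7)(6/7)(6/7) = 0.012852.
The prior-weighted likelihoods are 2/7 · 0.016461 = 0.0047031, 4/7 · 0.005349 = 0.0030566, 1/7 · 0.012852 = 0.001836; with total 0.0095957.
Dividing through by the total gives posterior P(bowl A | data) = 0.49013, P(bowl B | data) = 0.31854, P(bowl C | data) = 0.19133.
Averaging over the posterior, P(yellow next | data) = (1/3)(0.49013) + (11/12)(0.31854) + (6/7)(0.19133) = 0.61937.

0.619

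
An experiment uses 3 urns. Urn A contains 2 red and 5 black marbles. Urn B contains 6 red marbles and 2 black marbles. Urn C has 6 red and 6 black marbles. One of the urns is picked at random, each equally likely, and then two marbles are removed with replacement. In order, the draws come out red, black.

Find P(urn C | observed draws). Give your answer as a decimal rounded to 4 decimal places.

0.3897

For each hypothesis, P(data | H) works out to: P(data | urn A) = (2/7)(5/7) = 0.20408; P(data | urn B) = (6/8)(2/8) = 0.1875; P(data | urn C) = (6/12)(6/12) = 0.25.
Multiplying each by its prior: 1/3 · 0.20408 = 0.068027, 1/3 · 0.1875 = 0.0625, 1/3 · 0.25 = 0.083333; summing to 0.21386.
Hence P(urn C | data) = (0.083333) / (0.21386) = 0.38966.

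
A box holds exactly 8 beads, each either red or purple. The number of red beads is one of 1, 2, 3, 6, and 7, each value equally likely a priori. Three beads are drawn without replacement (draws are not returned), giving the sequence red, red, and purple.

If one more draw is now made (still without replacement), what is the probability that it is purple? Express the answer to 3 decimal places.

Compute the likelihood of the observed sequence for each case: P(data | r = 1) = (1/8)(0/7) = 0; P(data | r = 2) = (2/8)(1/7)(6/6) = 1/28; P(data | r = 3) = (3/8)(2/7)(5/6) = 5/56; P(data | r = 6) = (6/8)(5/7)(2/6) = 5/28; P(data | r = 7) = (7/8)(6/7)(1/6) = 1/8.
Multiplying each by its prior: 1/5 · 0 = 0, 1/5 · 1/28 = 1/140, 1/5 · 5/56 = 1/56, 1/5 · 5/28 = 1/28, 1/5 · 1/8 = 1/40; with total 3/35.
Dividing through by the total gives posterior P(r = 1 | data) = 0, P(r = 2 | data) = 1/12, P(r = 3 | data) = 5/24, P(r = 6 | data) = 5/12, P(r = 7 | data) = 7/24.
The predictive probability is P(purple next | data) = (1)(1/12) + (4/5)(5/24) + (1/5)(5/12) + (0)(7/24) = 1/3.

0.333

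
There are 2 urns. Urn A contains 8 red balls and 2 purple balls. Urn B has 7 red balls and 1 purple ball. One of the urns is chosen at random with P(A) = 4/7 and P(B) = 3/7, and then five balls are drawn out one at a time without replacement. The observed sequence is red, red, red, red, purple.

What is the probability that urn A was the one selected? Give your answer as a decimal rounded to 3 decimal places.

Compute the likelihood of the observed sequence for each case: P(data | urn A) = (8/10)(7/9)(6/8)(5/7)(2/6) = 1/9; P(data | urn B) = (7/8)(6/7)(5/6)(4/5)(1/4) = 1/8.
Multiplying each by its prior: 4/7 · 1/9 = 4/63, 3/7 · 1/8 = 3/56; with total 59/504.
Hence P(urn A | data) = (4/63) / (59/504) = 32/59.

0.542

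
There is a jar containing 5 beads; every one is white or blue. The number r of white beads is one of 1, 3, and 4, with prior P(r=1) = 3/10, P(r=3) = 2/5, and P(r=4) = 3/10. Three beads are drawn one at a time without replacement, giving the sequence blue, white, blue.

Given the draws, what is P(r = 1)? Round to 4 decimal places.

0.6000

For each hypothesis, P(data | H) works out to: P(data | r = 1) = (4/5)(1/4)(3/3) = 1/5; P(data | r = 3) = (2/5)(3/4)(1/3) = 1/10; P(data | r = 4) = (1/5)(4/4)(0/3) = 0.
Multiplying each by its prior: 3/10 · 1/5 = 3/50, 2/5 · 1/10 = 1/25, 3/10 · 0 = 0; summing to 1/10.
Therefore the posterior P(r = 1 | data) = (3/50) / (1/10) = 3/5.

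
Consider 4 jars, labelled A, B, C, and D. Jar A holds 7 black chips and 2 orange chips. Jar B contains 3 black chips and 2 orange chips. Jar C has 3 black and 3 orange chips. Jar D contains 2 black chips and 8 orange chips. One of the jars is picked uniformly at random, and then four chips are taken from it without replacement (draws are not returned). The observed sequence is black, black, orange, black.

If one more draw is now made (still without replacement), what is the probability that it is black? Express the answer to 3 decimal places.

Compute the likelihood of the observed sequence for each case: P(data | jar A) = (7/9)(6/8)(2/7)(5/6) = 5/36; P(data | jar B) = (3/5)(2/4)(2/3)(1/2) = 1/10; P(data | jar C) = (3/6)(2/5)(3/4)(1/3) = 1/20; P(data | jar D) = (2/10)(1/9)(8/8)(0/7) = 0.
Multiplying each by its prior: 1/4 · 5/36 = 5/144, 1/4 · 1/10 = 1/40, 1/4 · 1/20 = 1/80, 1/4 · 0 = 0; summing to 13/180.
Normalising, the posterior is P(jar A | data) = 25/52, P(jar B | data) = 9/26, P(jar C | data) = 9/52, P(jar D | data) = 0.
Averaging over the posterior, P(black next | data) = (4/5)(25/52) + (0)(9/26) + (0)(9/52) = 5/13.

0.385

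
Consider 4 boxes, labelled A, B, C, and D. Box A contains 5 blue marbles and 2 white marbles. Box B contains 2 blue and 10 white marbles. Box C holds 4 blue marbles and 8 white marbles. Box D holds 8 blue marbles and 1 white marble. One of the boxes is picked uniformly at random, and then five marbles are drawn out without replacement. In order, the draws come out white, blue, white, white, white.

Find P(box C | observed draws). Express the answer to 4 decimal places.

0.4000

Under each hypothesis, the probability of the observed sequence is: P(data | box A) = (2/7)(5/6)(1/5)(0/4) = 0; P(data | box B) = (10/12)(2/11)(9/10)(8/9)(7/8) = 7/66; P(data | box C) = (8/12)(4/11)(7/10)(6/9)(5/8) = 7/99; P(data | box D) = (1/9)(8/8)(0/7) = 0.
Multiplying each by its prior: 1/4 · 0 = 0, 1/4 · 7/66 = 7/264, 1/4 · 7/99 = 7/396, 1/4 · 0 = 0; summing to 35/792.
By Bayes' rule, P(box C | data) = (7/396) / (35/792) = 2/5.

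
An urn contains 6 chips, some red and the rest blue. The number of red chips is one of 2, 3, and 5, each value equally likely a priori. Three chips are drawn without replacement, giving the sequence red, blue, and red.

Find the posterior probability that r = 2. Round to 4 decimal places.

0.1739

For each hypothesis, P(data | H) works out to: P(data | r = 2) = (2/6)(4/5)(1/4) = 1/15; P(data | r = 3) = (3/6)(3/5)(2/4) = 3/20; P(data | r = 5) = (5/6)(1/5)(4/4) = 1/6.
Multiplying each by its prior: 1/3 · 1/15 = 1/45, 1/3 · 3/20 = 1/20, 1/3 · 1/6 = 1/18; with total 23/180.
Therefore the posterior P(r = 2 | data) = (1/45) / (23/180) = 4/23.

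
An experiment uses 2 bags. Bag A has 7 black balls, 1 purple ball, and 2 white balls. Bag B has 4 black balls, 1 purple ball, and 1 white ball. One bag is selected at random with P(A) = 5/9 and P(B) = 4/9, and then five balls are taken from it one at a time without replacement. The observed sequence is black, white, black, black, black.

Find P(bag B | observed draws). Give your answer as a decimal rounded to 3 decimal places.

0.324

Under each hypothesis, the probability of the observed sequence is: P(data | bag A) = (7/10)(2/9)(6/8)(5/7)(4/6) = 1/18; P(data | bag B) = (4/6)(1/5)(3/4)(2/3)(1/2) = 1/30.
The prior-weighted likelihoods are 5/9 · 1/18 = 5/162, 4/9 · 1/30 = 2/135; summing to 37/810.
Therefore the posterior P(bag B | data) = (2/135) / (37/810) = 12/37.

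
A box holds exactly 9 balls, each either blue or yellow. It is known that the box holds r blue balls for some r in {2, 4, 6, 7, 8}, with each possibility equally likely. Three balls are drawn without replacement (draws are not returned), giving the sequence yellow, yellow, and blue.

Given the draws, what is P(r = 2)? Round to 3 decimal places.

For each hypothesis, P(data | H) works out to: P(data | r = 2) = (7/9)(6/8)(2/7) = 0.16667; P(data | r = 4) = (5/9)(4/8)(4/7) = 0.15873; P(data | r = 6) = (3/9)(2/8)(6/7) = 0.071429; P(data | r = 7) = (2/9)(1/8)(7/7) = 0.027778; P(data | r = 8) = (1/9)(0/8) = 0.
Weighting by the prior gives 1/5 · 0.16667 = 0.033333, 1/5 · 0.15873 = 0.031746, 1/5 · 0.071429 = 0.014286, 1/5 · 0.027778 = 0.0055556, 1/5 · 0 = 0; these sum to 0.084921.
So P(r = 2 | data) = (0.033333) / (0.084921) = 0.39252.

0.393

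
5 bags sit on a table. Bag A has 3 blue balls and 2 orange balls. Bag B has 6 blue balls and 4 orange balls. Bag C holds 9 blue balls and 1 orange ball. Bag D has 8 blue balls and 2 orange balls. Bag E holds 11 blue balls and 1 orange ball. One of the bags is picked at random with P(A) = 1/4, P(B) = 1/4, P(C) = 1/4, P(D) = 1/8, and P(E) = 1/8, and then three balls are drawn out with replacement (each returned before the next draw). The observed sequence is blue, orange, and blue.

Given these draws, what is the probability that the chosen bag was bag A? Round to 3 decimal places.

0.308

Under each hypothesis, the probability of the observed sequence is: P(data | bag A) = (3/5)(2/5)(3/5) = 0.144; P(data | bag B) = (6/10)(4/10)(6/10) = 0.144; P(data | bag C) = (9/10)(1/10)(9/10) = 0.081; P(data | bag D) = (8/10)(2/10)(8/10) = 0.128; P(data | bag E) = (11/12)(1/12)(11/12) = 0.070023.
Multiplying each by its prior: 1/4 · 0.144 = 0.036, 1/4 · 0.144 = 0.036, 1/4 · 0.081 = 0.02025, 1/8 · 0.128 = 0.016, 1/8 · 0.070023 = 0.0087529; with total 0.117.
Hence P(bag A | data) = (0.036) / (0.117) = 0.30768.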